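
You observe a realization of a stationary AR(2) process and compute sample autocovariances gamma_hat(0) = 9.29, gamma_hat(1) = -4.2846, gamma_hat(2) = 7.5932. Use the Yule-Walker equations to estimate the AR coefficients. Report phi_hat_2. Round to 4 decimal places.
\hat\phi_{2} = 0.7680

The Yule-Walker equations for an AR(p) process read, in matrix form,
  Gamma_p phi = r_p,   with   (Gamma_p)_{ij} = gamma(|i - j|),
                       (r_p)_i = gamma(i),   i,j = 1..p.
Substitute the sample gammas (Toeplitz matrix and right-hand side of size 2):
  Gamma_p = [[9.29, -4.2846], [-4.2846, 9.29]]
  r_p     = [-4.2846, 7.5932]
Written out:
  9.29 phi_1 - 4.2846 phi_2 = -4.2846
  -4.2846 phi_1 + 9.29 phi_2 = 7.5932
Solve by Cramer's rule:
  det = gamma(0)^2 - gamma(1)^2 = (9.29)^2 - (-4.2846)^2 = 86.3041 - 18.35779716 = 67.94630284
  phi_hat_1 = [gamma(1) gamma(0) - gamma(1) gamma(2)] / det = [(-4.2846)(9.29) - (-4.2846)(7.5932)] / 67.94630284 = -7.27010928 / 67.94630284 = -0.107
  phi_hat_2 = [gamma(0) gamma(2) - gamma(1)^2] / det = [(9.29)(7.5932) - (-4.2846)^2] / 67.94630284 = 52.18303084 / 67.94630284 = 0.768
So phi_hat = [-0.1070, 0.7680].
Therefore phi_hat_2 = 0.7680.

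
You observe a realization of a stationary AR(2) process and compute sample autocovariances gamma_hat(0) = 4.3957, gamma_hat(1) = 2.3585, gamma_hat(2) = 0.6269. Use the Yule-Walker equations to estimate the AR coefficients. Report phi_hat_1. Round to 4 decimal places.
\hat\phi_{1} = 0.6460

The Yule-Walker equations for an AR(p) process read, in matrix form,
  Gamma_p phi = r_p,   with   (Gamma_p)_{ij} = gamma(|i - j|),
                       (r_p)_i = gamma(i),   i,j = 1..p.
Substitute the sample gammas (Toeplitz matrix and right-hand side of size 2):
  Gamma_p = [[4.3957, 2.3585], [2.3585, 4.3957]]
  r_p     = [2.3585, 0.6269]
Written out:
  4.3957 phi_1 + 2.3585 phi_2 = 2.3585
  2.3585 phi_1 + 4.3957 phi_2 = 0.6269
Solve by Cramer's rule:
  det = gamma(0)^2 - gamma(1)^2 = (4.3957)^2 - (2.3585)^2 = 19.32217849 - 5.56252225 = 13.75965624
  phi_hat_1 = [gamma(1) gamma(0) - gamma(1) gamma(2)] / det = [(2.3585)(4.3957) - (2.3585)(0.6269)] / 13.75965624 = 8.8887148 / 13.75965624 = 0.646
  phi_hat_2 = [gamma(0) gamma(2) - gamma(1)^2] / det = [(4.3957)(0.6269) - (2.3585)^2] / 13.75965624 = -2.80685792 / 13.75965624 = -0.204
So phi_hat = [0.6460, -0.2040].
Therefore phi_hat_1 = 0.6460.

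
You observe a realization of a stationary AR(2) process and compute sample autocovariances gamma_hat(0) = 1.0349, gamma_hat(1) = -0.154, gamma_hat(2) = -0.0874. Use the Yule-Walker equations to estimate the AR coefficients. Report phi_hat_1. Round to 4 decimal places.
\hat\phi_{1} = -0.1650

The Yule-Walker equations for an AR(p) process read, in matrix form,
  Gamma_p phi = r_p,   with   (Gamma_p)_{ij} = gamma(|i - j|),
                       (r_p)_i = gamma(i),   i,j = 1..p.
Substitute the sample gammas (Toeplitz matrix and right-hand side of size 2):
  Gamma_p = [[1.0349, -0.154], [-0.154, 1.0349]]
  r_p     = [-0.154, -0.0874]
Written out:
  1.0349 phi_1 - 0.154 phi_2 = -0.154
  -0.154 phi_1 + 1.0349 phi_2 = -0.0874
Solve by Cramer's rule:
  det = gamma(0)^2 - gamma(1)^2 = (1.0349)^2 - (-0.154)^2 = 1.07101801 - 0.023716 = 1.04730201
  phi_hat_1 = [gamma(1) gamma(0) - gamma(1) gamma(2)] / det = [(-0.154)(1.0349) - (-0.154)(-0.0874)] / 1.04730201 = -0.1728342 / 1.04730201 = -0.165
  phi_hat_2 = [gamma(0) gamma(2) - gamma(1)^2] / det = [(1.0349)(-0.0874) - (-0.154)^2] / 1.04730201 = -0.11416626 / 1.04730201 = -0.109
So phi_hat = [-0.1650, -0.1090].
Therefore phi_hat_1 = -0.1650.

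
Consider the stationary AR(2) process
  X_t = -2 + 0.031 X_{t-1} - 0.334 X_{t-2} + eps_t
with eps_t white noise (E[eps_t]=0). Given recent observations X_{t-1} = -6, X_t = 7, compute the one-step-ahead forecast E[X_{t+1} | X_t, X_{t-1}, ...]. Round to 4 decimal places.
E[X_{t+1} \mid \mathcal F_t] = 0.2210

For an AR(p) model X_t = c + sum_i phi_i X_{t-i} + eps_t, the
one-step-ahead conditional mean is
  E[X_{t+1} | X_t, ...] = c + sum_i phi_i X_{t+1-i}.
Substitute known values:
  E[X_{t+1} | ...] = -2 + (0.031) * (7) + (-0.334) * (-6)
                   = 0.2210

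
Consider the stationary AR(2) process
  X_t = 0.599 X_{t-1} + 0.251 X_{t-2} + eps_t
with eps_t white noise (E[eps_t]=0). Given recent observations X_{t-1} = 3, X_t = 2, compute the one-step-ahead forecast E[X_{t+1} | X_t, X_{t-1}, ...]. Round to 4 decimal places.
E[X_{t+1} \mid \mathcal F_t] = 1.9510

For an AR(p) model X_t = c + sum_i phi_i X_{t-i} + eps_t, the
one-step-ahead conditional mean is
  E[X_{t+1} | X_t, ...] = c + sum_i phi_i X_{t+1-i}.
Substitute known values:
  E[X_{t+1} | ...] = (0.599) * (2) + (0.251) * (3)
                   = 1.9510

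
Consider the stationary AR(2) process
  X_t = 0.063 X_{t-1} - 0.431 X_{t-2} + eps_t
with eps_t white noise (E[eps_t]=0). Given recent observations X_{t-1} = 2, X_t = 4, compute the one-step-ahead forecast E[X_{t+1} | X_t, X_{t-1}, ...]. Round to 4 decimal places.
E[X_{t+1} \mid \mathcal F_t] = -0.6100

For an AR(p) model X_t = c + sum_i phi_i X_{t-i} + eps_t, the
one-step-ahead conditional mean is
  E[X_{t+1} | X_t, ...] = c + sum_i phi_i X_{t+1-i}.
Substitute known values:
  E[X_{t+1} | ...] = (0.063) * (4) + (-0.431) * (2)
                   = -0.6100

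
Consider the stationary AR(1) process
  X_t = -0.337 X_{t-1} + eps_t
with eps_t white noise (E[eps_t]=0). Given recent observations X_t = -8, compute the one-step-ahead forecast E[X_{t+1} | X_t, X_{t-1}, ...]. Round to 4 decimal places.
E[X_{t+1} \mid \mathcal F_t] = 2.6960

For an AR(p) model X_t = c + sum_i phi_i X_{t-i} + eps_t, the
one-step-ahead conditional mean is
  E[X_{t+1} | X_t, ...] = c + sum_i phi_i X_{t+1-i}.
Substitute known values:
  E[X_{t+1} | ...] = (-0.337) * (-8)
                   = 2.6960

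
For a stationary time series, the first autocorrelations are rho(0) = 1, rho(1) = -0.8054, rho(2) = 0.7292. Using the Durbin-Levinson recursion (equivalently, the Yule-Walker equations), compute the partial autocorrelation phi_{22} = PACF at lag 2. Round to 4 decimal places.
\phi_{22} = 0.2292

The PACF at lag k is phi_{kk}, the last component of the solution
to the Yule-Walker system G_k phi = r_k where
  (G_k)_{ij} = rho(|i - j|), (r_k)_i = rho(i), i,j = 1..k.
Equivalently, Durbin-Levinson gives phi_{kk} iteratively:
  phi_{11} = rho(1)
  phi_{kk} = [rho(k) - sum_{j=1..k-1} phi_{k-1,j} rho(k-j)]
            / [1 - sum_{j=1..k-1} phi_{k-1,j} rho(j)],
  phi_{k,j} = phi_{k-1,j} - phi_{kk} phi_{k-1,k-j},  j = 1..k-1.
Step k = 1:
  phi_11 = rho(1) = -0.8054.
Step k = 2:
  phi_22 = [rho(2) - phi_11 rho(1)] / [1 - phi_11 rho(1)] = [0.7292 - (-0.8054)(-0.8054)] / [1 - (-0.8054)(-0.8054)]
         = 0.08053084 / 0.35133084 = 0.2292.
Therefore phi_{22} = 0.2292.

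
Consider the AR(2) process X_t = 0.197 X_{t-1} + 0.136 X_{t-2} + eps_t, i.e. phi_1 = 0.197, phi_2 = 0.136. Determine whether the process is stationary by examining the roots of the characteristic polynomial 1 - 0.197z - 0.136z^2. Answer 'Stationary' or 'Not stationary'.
\text{Stationary}

The AR(p) characteristic polynomial is P(z) = 1 - 0.197z - 0.136z^2.
Stationarity requires all roots to lie outside the unit circle, i.e. |z| > 1 for every root.
Set 1 + (-0.197) z + (-0.136) z^2 = 0, i.e. a z^2 + b z + c = 0 with a = -0.136, b = -0.197, c = 1.
Discriminant D = b^2 - 4ac = (-0.197)^2 - 4*(-0.136)*1 = 0.038809 - (-0.544) = 0.582809.
D >= 0, so the roots are real: z = (-b +/- sqrt(D)) / (2a) = (0.197 +/- 0.763419) / (-0.272).
  z_1 = (0.197 + 0.763419) / (-0.272) = -3.531,   |z_1| = 3.531.
  z_2 = (0.197 - 0.763419) / (-0.272) = 2.0824,   |z_2| = 2.0824.
Moduli of all roots: 3.5310, 2.0824.
All moduli strictly greater than 1? Yes.
Verdict: Stationary.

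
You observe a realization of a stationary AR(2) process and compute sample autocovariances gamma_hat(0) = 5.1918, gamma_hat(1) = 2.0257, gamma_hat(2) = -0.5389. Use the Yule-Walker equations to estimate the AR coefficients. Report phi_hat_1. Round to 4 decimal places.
\hat\phi_{1} = 0.5080

The Yule-Walker equations for an AR(p) process read, in matrix form,
  Gamma_p phi = r_p,   with   (Gamma_p)_{ij} = gamma(|i - j|),
                       (r_p)_i = gamma(i),   i,j = 1..p.
Substitute the sample gammas (Toeplitz matrix and right-hand side of size 2):
  Gamma_p = [[5.1918, 2.0257], [2.0257, 5.1918]]
  r_p     = [2.0257, -0.5389]
Written out:
  5.1918 phi_1 + 2.0257 phi_2 = 2.0257
  2.0257 phi_1 + 5.1918 phi_2 = -0.5389
Solve by Cramer's rule:
  det = gamma(0)^2 - gamma(1)^2 = (5.1918)^2 - (2.0257)^2 = 26.95478724 - 4.10346049 = 22.85132675
  phi_hat_1 = [gamma(1) gamma(0) - gamma(1) gamma(2)] / det = [(2.0257)(5.1918) - (2.0257)(-0.5389)] / 22.85132675 = 11.60867899 / 22.85132675 = 0.508
  phi_hat_2 = [gamma(0) gamma(2) - gamma(1)^2] / det = [(5.1918)(-0.5389) - (2.0257)^2] / 22.85132675 = -6.90132151 / 22.85132675 = -0.302
So phi_hat = [0.5080, -0.3020].
Therefore phi_hat_1 = 0.5080.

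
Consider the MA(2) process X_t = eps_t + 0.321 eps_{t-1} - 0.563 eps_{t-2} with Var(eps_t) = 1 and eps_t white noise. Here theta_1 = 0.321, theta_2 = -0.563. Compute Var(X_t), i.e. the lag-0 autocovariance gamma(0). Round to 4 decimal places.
\gamma(0) = 1.4200

For an MA(q) process X_t = eps_t + sum_i theta_i eps_{t-i} with
Var(eps_t) = sigma^2, the variance is
  gamma(0) = sigma^2 * (1 + sum_i theta_i^2).
  sum_i theta_i^2 = (0.321)^2 + (-0.563)^2 = 0.103041 + 0.316969 = 0.42001.
  gamma(0) = 1 * (1 + 0.42001) = 1 * 1.42001 = 1.42001, which rounds to 1.4200.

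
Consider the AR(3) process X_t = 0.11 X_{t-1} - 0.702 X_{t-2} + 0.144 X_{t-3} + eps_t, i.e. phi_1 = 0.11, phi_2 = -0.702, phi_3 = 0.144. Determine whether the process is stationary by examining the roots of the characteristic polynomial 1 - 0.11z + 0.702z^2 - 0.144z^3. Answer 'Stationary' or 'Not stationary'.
\text{Stationary}

The AR(p) characteristic polynomial is P(z) = 1 - 0.11z + 0.702z^2 - 0.144z^3.
Stationarity requires all roots to lie outside the unit circle, i.e. |z| > 1 for every root.
Degree 3: look for a simple real root z0 first, then factor out (1 - z/z0) and solve the remaining quadratic.
Testing z0 = 5: P(5) = 1 + (-0.11)(5) + (0.702)(5)^2 + (-0.144)(5)^3
  = 1 + (-0.55) + (17.55) + (-18) = 0.  So z_0 = 5 is a root, |z_0| = 5.
Divide out the factor (1 - 0.2 z) = (1 - z/z0) (since 1/z0 = 0.2):
  P(z) = (1 - 0.2 z)(1 + (0.09) z + (0.72) z^2)
  [check: z-coef 0.09 - (0.2) = -0.11; z^2-coef 0.72 - (0.2)(0.09) = 0.702; z^3-coef -(0.2)(0.72) = -0.144.]
Remaining roots from the quadratic factor 1 + (0.09) z + (0.72) z^2:
  Set 1 + (0.09) z + (0.72) z^2 = 0, i.e. a z^2 + b z + c = 0 with a = 0.72, b = 0.09, c = 1.
  Discriminant D = b^2 - 4ac = (0.09)^2 - 4*(0.72)*1 = 0.0081 - (2.88) = -2.8719.
  D < 0, so the roots are the complex-conjugate pair z = (-b +/- i sqrt(-D)) / (2a) = -0.0625 +/- 1.1769i.
  For a conjugate pair |z|^2 = z * conj(z) = (product of roots) = c/a = 1/(0.72) = 1.388889, so |z| = sqrt(1.388889) = 1.1785 for both roots.
Moduli of all roots: 5.0000, 1.1785, 1.1785.
All moduli strictly greater than 1? Yes.
Verdict: Stationary.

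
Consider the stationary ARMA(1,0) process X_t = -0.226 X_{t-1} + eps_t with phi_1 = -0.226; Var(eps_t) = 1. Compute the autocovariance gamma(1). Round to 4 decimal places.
\gamma(1) = -0.2382

Multiply the model equation by X_{t-k} and take expectations. With theta_0 = psi_0 = 1 and psi_j the MA(infinity) weights, this gives
  gamma(k) - sum_i phi_i gamma(k-i) = c_k,
  c_k = sigma^2 * sum_{j=k..q} theta_j psi_{j-k}   (c_k = 0 for k > q),
using gamma(-m) = gamma(m).
Pure AR (q = 0): c_0 = sigma^2 = 1, c_k = 0 for k >= 1.
Equations for k = 0 and k = 1 (AR order 1):
  gamma(0) = phi_1 gamma(1) + c_0
  gamma(1) = phi_1 gamma(0) + c_1
Substituting the second into the first: gamma(0) (1 - phi_1^2) = c_0 + phi_1 c_1, so
  gamma(0) = c_0 / (1 - phi_1^2) = 1 / (1 - (-0.226)^2) = 1 / 0.948924 = 1.053825.
  gamma(1) = phi_1 gamma(0) = (-0.226)(1.053825) = -0.238164.
Therefore gamma(1) = -0.2382 (to 4 decimal places).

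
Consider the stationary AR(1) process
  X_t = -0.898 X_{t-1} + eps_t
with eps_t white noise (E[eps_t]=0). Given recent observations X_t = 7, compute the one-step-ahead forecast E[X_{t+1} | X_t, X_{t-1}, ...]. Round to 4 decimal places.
E[X_{t+1} \mid \mathcal F_t] = -6.2860

For an AR(p) model X_t = c + sum_i phi_i X_{t-i} + eps_t, the
one-step-ahead conditional mean is
  E[X_{t+1} | X_t, ...] = c + sum_i phi_i X_{t+1-i}.
Substitute known values:
  E[X_{t+1} | ...] = (-0.898) * (7)
                   = -6.2860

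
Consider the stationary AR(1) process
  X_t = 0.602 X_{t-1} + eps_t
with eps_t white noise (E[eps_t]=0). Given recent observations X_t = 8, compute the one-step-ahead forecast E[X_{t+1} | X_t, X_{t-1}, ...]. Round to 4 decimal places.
E[X_{t+1} \mid \mathcal F_t] = 4.8160

For an AR(p) model X_t = c + sum_i phi_i X_{t-i} + eps_t, the
one-step-ahead conditional mean is
  E[X_{t+1} | X_t, ...] = c + sum_i phi_i X_{t+1-i}.
Substitute known values:
  E[X_{t+1} | ...] = (0.602) * (8)
                   = 4.8160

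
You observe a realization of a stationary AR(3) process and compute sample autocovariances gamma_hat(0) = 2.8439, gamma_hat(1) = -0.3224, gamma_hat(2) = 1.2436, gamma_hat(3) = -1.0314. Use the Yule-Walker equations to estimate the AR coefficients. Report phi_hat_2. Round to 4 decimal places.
\hat\phi_{2} = 0.4070

The Yule-Walker equations for an AR(p) process read, in matrix form,
  Gamma_p phi = r_p,   with   (Gamma_p)_{ij} = gamma(|i - j|),
                       (r_p)_i = gamma(i),   i,j = 1..p.
Substitute the sample gammas (Toeplitz matrix and right-hand side of size 3):
  Gamma_p = [[2.8439, -0.3224, 1.2436], [-0.3224, 2.8439, -0.3224], [1.2436, -0.3224, 2.8439]]
  r_p     = [-0.3224, 1.2436, -1.0314]
Written out (R1..R3):
  (R1) 2.8439 phi_1 - 0.3224 phi_2 + 1.2436 phi_3 = -0.3224
  (R2) -0.3224 phi_1 + 2.8439 phi_2 - 0.3224 phi_3 = 1.2436
  (R3) 1.2436 phi_1 - 0.3224 phi_2 + 2.8439 phi_3 = -1.0314
Gaussian elimination:
  R2 <- R2 - (-0.3224/2.8439) R1 = R2 - (-0.113365) R1:  2.807351 phi_2 - 0.181419 phi_3 = 1.207051
  R3 <- R3 - (1.2436/2.8439) R1 = R3 - (0.437287) R1:  -0.181419 phi_2 + 2.30009 phi_3 = -0.890419
  R3 <- R3 - (-0.181419/2.807351) R2 = R3 - (-0.064623) R2:  2.288366 phi_3 = -0.812416
Back-substitution:
  phi_hat_3 = -0.812416 / 2.288366 = -0.35502
  phi_hat_2 = (1.207051 - (-0.181419)(-0.35502)) / 2.807351 = 0.407018
  phi_hat_1 = (-0.3224 - (-0.3224)(0.407018) - (1.2436)(-0.35502)) / 2.8439 = 0.088022
So phi_hat = [0.0880, 0.4070, -0.3550].
Therefore phi_hat_2 = 0.4070.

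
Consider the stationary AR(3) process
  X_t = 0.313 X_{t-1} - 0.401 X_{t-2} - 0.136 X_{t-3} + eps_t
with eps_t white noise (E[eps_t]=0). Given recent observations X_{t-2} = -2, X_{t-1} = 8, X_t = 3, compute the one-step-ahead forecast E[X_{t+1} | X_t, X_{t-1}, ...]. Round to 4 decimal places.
E[X_{t+1} \mid \mathcal F_t] = -1.9970

For an AR(p) model X_t = c + sum_i phi_i X_{t-i} + eps_t, the
one-step-ahead conditional mean is
  E[X_{t+1} | X_t, ...] = c + sum_i phi_i X_{t+1-i}.
Substitute known values:
  E[X_{t+1} | ...] = (0.313) * (3) + (-0.401) * (8) + (-0.136) * (-2)
                   = -1.9970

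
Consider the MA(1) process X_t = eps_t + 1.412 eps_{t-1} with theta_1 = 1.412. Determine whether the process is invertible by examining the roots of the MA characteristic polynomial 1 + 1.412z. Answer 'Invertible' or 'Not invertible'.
\text{Not invertible}

The MA(q) characteristic polynomial is P(z) = 1 + 1.412z.
Invertibility requires all roots to lie outside the unit circle, i.e. |z| > 1 for every root.
This is linear in z: 1 + (1.412) z = 0  =>  z = -1/(1.412) = -0.708215,  |z| = 0.708215.
Moduli of all roots: 0.7082.
All moduli strictly greater than 1? No.
Verdict: Not invertible.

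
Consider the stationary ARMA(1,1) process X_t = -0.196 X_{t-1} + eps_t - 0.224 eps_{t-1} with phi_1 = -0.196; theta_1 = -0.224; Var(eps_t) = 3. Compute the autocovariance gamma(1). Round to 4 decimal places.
\gamma(1) = -1.3679

Multiply the model equation by X_{t-k} and take expectations. With theta_0 = psi_0 = 1 and psi_j the MA(infinity) weights, this gives
  gamma(k) - sum_i phi_i gamma(k-i) = c_k,
  c_k = sigma^2 * sum_{j=k..q} theta_j psi_{j-k}   (c_k = 0 for k > q),
using gamma(-m) = gamma(m).
psi-weights needed (psi_j = theta_j + sum_i phi_i psi_{j-i}):
  psi_1 = theta_1 + phi_1 = -0.224 + (-0.196) = -0.42
Right-hand sides:
  c_0 = sigma^2 (1 + theta_1 psi_1) = 3 * (1 + (-0.224)(-0.42)) = 3 * 1.09408 = 3.28224
  c_1 = sigma^2 theta_1 = 3 * (-0.224) = -0.672
  c_2 = 0
Equations for k = 0 and k = 1 (AR order 1):
  gamma(0) = phi_1 gamma(1) + c_0
  gamma(1) = phi_1 gamma(0) + c_1
Substituting the second into the first: gamma(0) (1 - phi_1^2) = c_0 + phi_1 c_1, so
  gamma(0) = (c_0 + phi_1 c_1) / (1 - phi_1^2) = (3.28224 + (-0.196)(-0.672)) / (1 - (-0.196)^2) = 3.413952 / 0.961584 = 3.550342.
  gamma(1) = phi_1 gamma(0) + c_1 = (-0.196)(3.550342) + (-0.672) = -1.367867.
Therefore gamma(1) = -1.3679 (to 4 decimal places).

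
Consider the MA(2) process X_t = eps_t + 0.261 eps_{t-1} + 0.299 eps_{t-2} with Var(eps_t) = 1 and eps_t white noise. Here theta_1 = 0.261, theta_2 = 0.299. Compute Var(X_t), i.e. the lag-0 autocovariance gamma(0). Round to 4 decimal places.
\gamma(0) = 1.1575

For an MA(q) process X_t = eps_t + sum_i theta_i eps_{t-i} with
Var(eps_t) = sigma^2, the variance is
  gamma(0) = sigma^2 * (1 + sum_i theta_i^2).
  sum_i theta_i^2 = (0.261)^2 + (0.299)^2 = 0.068121 + 0.089401 = 0.157522.
  gamma(0) = 1 * (1 + 0.157522) = 1 * 1.157522 = 1.157522, which rounds to 1.1575.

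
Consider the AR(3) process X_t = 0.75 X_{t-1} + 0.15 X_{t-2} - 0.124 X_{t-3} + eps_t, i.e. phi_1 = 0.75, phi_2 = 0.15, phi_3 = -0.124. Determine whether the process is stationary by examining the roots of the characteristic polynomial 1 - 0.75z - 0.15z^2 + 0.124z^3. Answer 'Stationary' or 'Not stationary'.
\text{Stationary}

The AR(p) characteristic polynomial is P(z) = 1 - 0.75z - 0.15z^2 + 0.124z^3.
Stationarity requires all roots to lie outside the unit circle, i.e. |z| > 1 for every root.
Degree 3: look for a simple real root z0 first, then factor out (1 - z/z0) and solve the remaining quadratic.
Testing z0 = -2.5: P(-2.5) = 1 + (-0.75)(-2.5) + (-0.15)(-2.5)^2 + (0.124)(-2.5)^3
  = 1 + (1.875) + (-0.9375) + (-1.9375) = 0.  So z_0 = -2.5 is a root, |z_0| = 2.5.
Divide out the factor (1 + 0.4 z) = (1 - z/z0) (since 1/z0 = -0.4):
  P(z) = (1 + 0.4 z)(1 + (-1.15) z + (0.31) z^2)
  [check: z-coef -1.15 - (-0.4) = -0.75; z^2-coef 0.31 - (-0.4)(-1.15) = -0.15; z^3-coef -(-0.4)(0.31) = 0.124.]
Remaining roots from the quadratic factor 1 + (-1.15) z + (0.31) z^2:
  Set 1 + (-1.15) z + (0.31) z^2 = 0, i.e. a z^2 + b z + c = 0 with a = 0.31, b = -1.15, c = 1.
  Discriminant D = b^2 - 4ac = (-1.15)^2 - 4*(0.31)*1 = 1.3225 - (1.24) = 0.0825.
  D >= 0, so the roots are real: z = (-b +/- sqrt(D)) / (2a) = (1.15 +/- 0.287228) / (0.62).
    z_1 = (1.15 + 0.287228) / (0.62) = 2.3181,   |z_1| = 2.3181.
    z_2 = (1.15 - 0.287228) / (0.62) = 1.3916,   |z_2| = 1.3916.
Moduli of all roots: 2.5000, 2.3181, 1.3916.
All moduli strictly greater than 1? Yes.
Verdict: Stationary.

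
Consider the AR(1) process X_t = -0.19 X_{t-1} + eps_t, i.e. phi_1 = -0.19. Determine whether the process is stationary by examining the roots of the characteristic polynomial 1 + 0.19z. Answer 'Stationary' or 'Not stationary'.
\text{Stationary}

The AR(p) characteristic polynomial is P(z) = 1 + 0.19z.
Stationarity requires all roots to lie outside the unit circle, i.e. |z| > 1 for every root.
This is linear in z: 1 + (0.19) z = 0  =>  z = -1/(0.19) = -5.263158,  |z| = 5.263158.
Moduli of all roots: 5.2632.
All moduli strictly greater than 1? Yes.
Verdict: Stationary.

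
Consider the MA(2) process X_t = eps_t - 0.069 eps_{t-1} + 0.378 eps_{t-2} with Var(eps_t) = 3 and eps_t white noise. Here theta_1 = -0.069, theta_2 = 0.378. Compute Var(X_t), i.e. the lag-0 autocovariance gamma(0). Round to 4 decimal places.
\gamma(0) = 3.4429

For an MA(q) process X_t = eps_t + sum_i theta_i eps_{t-i} with
Var(eps_t) = sigma^2, the variance is
  gamma(0) = sigma^2 * (1 + sum_i theta_i^2).
  sum_i theta_i^2 = (-0.069)^2 + (0.378)^2 = 0.004761 + 0.142884 = 0.147645.
  gamma(0) = 3 * (1 + 0.147645) = 3 * 1.147645 = 3.442935, which rounds to 3.4429.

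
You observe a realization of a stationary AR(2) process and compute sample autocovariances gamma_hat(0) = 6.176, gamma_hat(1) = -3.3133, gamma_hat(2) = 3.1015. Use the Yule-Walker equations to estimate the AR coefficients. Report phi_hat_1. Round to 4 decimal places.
\hat\phi_{1} = -0.3750

The Yule-Walker equations for an AR(p) process read, in matrix form,
  Gamma_p phi = r_p,   with   (Gamma_p)_{ij} = gamma(|i - j|),
                       (r_p)_i = gamma(i),   i,j = 1..p.
Substitute the sample gammas (Toeplitz matrix and right-hand side of size 2):
  Gamma_p = [[6.176, -3.3133], [-3.3133, 6.176]]
  r_p     = [-3.3133, 3.1015]
Written out:
  6.176 phi_1 - 3.3133 phi_2 = -3.3133
  -3.3133 phi_1 + 6.176 phi_2 = 3.1015
Solve by Cramer's rule:
  det = gamma(0)^2 - gamma(1)^2 = (6.176)^2 - (-3.3133)^2 = 38.142976 - 10.97795689 = 27.16501911
  phi_hat_1 = [gamma(1) gamma(0) - gamma(1) gamma(2)] / det = [(-3.3133)(6.176) - (-3.3133)(3.1015)] / 27.16501911 = -10.18674085 / 27.16501911 = -0.375
  phi_hat_2 = [gamma(0) gamma(2) - gamma(1)^2] / det = [(6.176)(3.1015) - (-3.3133)^2] / 27.16501911 = 8.17690711 / 27.16501911 = 0.301
So phi_hat = [-0.3750, 0.3010].
Therefore phi_hat_1 = -0.3750.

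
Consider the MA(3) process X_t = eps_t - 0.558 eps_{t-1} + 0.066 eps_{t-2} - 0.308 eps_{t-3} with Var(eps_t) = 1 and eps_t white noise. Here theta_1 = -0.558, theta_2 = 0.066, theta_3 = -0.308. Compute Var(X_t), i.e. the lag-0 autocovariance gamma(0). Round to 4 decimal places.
\gamma(0) = 1.4106

For an MA(q) process X_t = eps_t + sum_i theta_i eps_{t-i} with
Var(eps_t) = sigma^2, the variance is
  gamma(0) = sigma^2 * (1 + sum_i theta_i^2).
  sum_i theta_i^2 = (-0.558)^2 + (0.066)^2 + (-0.308)^2 = 0.311364 + 0.004356 + 0.094864 = 0.410584.
  gamma(0) = 1 * (1 + 0.410584) = 1 * 1.410584 = 1.410584, which rounds to 1.4106.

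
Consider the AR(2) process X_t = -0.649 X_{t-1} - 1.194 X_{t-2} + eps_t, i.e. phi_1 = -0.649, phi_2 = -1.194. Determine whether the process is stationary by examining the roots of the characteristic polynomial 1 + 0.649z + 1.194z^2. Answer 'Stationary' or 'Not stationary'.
\text{Not stationary}

The AR(p) characteristic polynomial is P(z) = 1 + 0.649z + 1.194z^2.
Stationarity requires all roots to lie outside the unit circle, i.e. |z| > 1 for every root.
Set 1 + (0.649) z + (1.194) z^2 = 0, i.e. a z^2 + b z + c = 0 with a = 1.194, b = 0.649, c = 1.
Discriminant D = b^2 - 4ac = (0.649)^2 - 4*(1.194)*1 = 0.421201 - (4.776) = -4.354799.
D < 0, so the roots are the complex-conjugate pair z = (-b +/- i sqrt(-D)) / (2a) = -0.2718 +/- 0.8739i.
For a conjugate pair |z|^2 = z * conj(z) = (product of roots) = c/a = 1/(1.194) = 0.837521, so |z| = sqrt(0.837521) = 0.9152 for both roots.
Moduli of all roots: 0.9152, 0.9152.
All moduli strictly greater than 1? No.
Verdict: Not stationary.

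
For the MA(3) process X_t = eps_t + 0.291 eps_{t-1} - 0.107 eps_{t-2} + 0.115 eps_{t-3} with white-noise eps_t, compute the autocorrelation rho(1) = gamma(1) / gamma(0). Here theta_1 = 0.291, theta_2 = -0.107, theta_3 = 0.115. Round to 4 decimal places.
\rho(1) = 0.2232

For an MA(q) process with theta_0 = 1, the autocovariance is
  gamma(k) = sigma^2 * sum_{i=0..q-k} theta_i * theta_{i+k},
and rho(k) = gamma(k) / gamma(0). Sigma^2 cancels.
  numerator   = (1)*(0.291) + (0.291)*(-0.107) + (-0.107)*(0.115) = 0.247558.
  denominator = (1)^2 + (0.291)^2 + (-0.107)^2 + (0.115)^2 = 1.109355.
  rho(1) = 0.247558 / 1.109355 = 0.2232.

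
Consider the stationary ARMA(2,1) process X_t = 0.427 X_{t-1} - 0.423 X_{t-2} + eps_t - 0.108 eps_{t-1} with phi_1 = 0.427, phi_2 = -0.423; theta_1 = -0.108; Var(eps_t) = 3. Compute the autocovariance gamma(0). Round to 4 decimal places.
\gamma(0) = 3.8019

Multiply the model equation by X_{t-k} and take expectations. With theta_0 = psi_0 = 1 and psi_j the MA(infinity) weights, this gives
  gamma(k) - sum_i phi_i gamma(k-i) = c_k,
  c_k = sigma^2 * sum_{j=k..q} theta_j psi_{j-k}   (c_k = 0 for k > q),
using gamma(-m) = gamma(m).
psi-weights needed (psi_j = theta_j + sum_i phi_i psi_{j-i}):
  psi_1 = theta_1 + phi_1 = -0.108 + (0.427) = 0.319
Right-hand sides:
  c_0 = sigma^2 (1 + theta_1 psi_1) = 3 * (1 + (-0.108)(0.319)) = 3 * 0.965548 = 2.896644
  c_1 = sigma^2 theta_1 = 3 * (-0.108) = -0.324
  c_2 = 0
Equations for k = 0, 1, 2 (AR order 2, c_2 = 0):
  (E0) gamma(0) = phi_1 gamma(1) + phi_2 gamma(2) + c_0
  (E1) gamma(1) = phi_1 gamma(0) + phi_2 gamma(1) + c_1
  (E2) gamma(2) = phi_1 gamma(1) + phi_2 gamma(0)
From (E1): gamma(1) = A gamma(0) + B with
  A = phi_1 / (1 - phi_2) = 0.427 / 1.423 = 0.30007,   B = c_1 / (1 - phi_2) = -0.324 / 1.423 = -0.227688.
Insert (E2) into (E0): gamma(0) (1 - phi_2^2) = phi_1 (1 + phi_2) gamma(1) + c_0.
  phi_1 (1 + phi_2) = (0.427)(0.577) = 0.246379,   1 - phi_2^2 = 0.821071.
Replace gamma(1) by A gamma(0) + B and collect gamma(0):
  gamma(0) [0.821071 - (0.246379)(0.30007)] = (0.246379)(-0.227688) + 2.896644
  gamma(0) * 0.74714 = 2.840546
  gamma(0) = 2.840546 / 0.74714 = 3.801893.
Therefore gamma(0) = 3.8019 (to 4 decimal places).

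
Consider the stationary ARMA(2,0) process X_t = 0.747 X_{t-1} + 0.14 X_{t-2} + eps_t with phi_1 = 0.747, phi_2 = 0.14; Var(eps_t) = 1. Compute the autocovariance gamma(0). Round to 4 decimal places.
\gamma(0) = 4.1543

Multiply the model equation by X_{t-k} and take expectations. With theta_0 = psi_0 = 1 and psi_j the MA(infinity) weights, this gives
  gamma(k) - sum_i phi_i gamma(k-i) = c_k,
  c_k = sigma^2 * sum_{j=k..q} theta_j psi_{j-k}   (c_k = 0 for k > q),
using gamma(-m) = gamma(m).
Pure AR (q = 0): c_0 = sigma^2 = 1, c_k = 0 for k >= 1.
Equations for k = 0, 1, 2 (AR order 2, c_2 = 0):
  (E0) gamma(0) = phi_1 gamma(1) + phi_2 gamma(2) + c_0
  (E1) gamma(1) = phi_1 gamma(0) + phi_2 gamma(1) + c_1
  (E2) gamma(2) = phi_1 gamma(1) + phi_2 gamma(0)
From (E1): gamma(1) = A gamma(0) + B with
  A = phi_1 / (1 - phi_2) = 0.747 / 0.86 = 0.868605,   B = c_1 / (1 - phi_2) = 0 / 0.86 = 0.
Insert (E2) into (E0): gamma(0) (1 - phi_2^2) = phi_1 (1 + phi_2) gamma(1) + c_0.
  phi_1 (1 + phi_2) = (0.747)(1.14) = 0.85158,   1 - phi_2^2 = 0.9804.
Replace gamma(1) by A gamma(0) + B and collect gamma(0):
  gamma(0) [0.9804 - (0.85158)(0.868605)] = c_0 = 1
  gamma(0) * 0.240714 = 1
  gamma(0) = 1 / 0.240714 = 4.154314.
Therefore gamma(0) = 4.1543 (to 4 decimal places).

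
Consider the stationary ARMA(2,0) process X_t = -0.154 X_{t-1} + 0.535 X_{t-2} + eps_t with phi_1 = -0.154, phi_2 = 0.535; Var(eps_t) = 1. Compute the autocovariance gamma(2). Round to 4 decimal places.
\gamma(2) = 0.9221

Multiply the model equation by X_{t-k} and take expectations. With theta_0 = psi_0 = 1 and psi_j the MA(infinity) weights, this gives
  gamma(k) - sum_i phi_i gamma(k-i) = c_k,
  c_k = sigma^2 * sum_{j=k..q} theta_j psi_{j-k}   (c_k = 0 for k > q),
using gamma(-m) = gamma(m).
Pure AR (q = 0): c_0 = sigma^2 = 1, c_k = 0 for k >= 1.
Equations for k = 0, 1, 2 (AR order 2, c_2 = 0):
  (E0) gamma(0) = phi_1 gamma(1) + phi_2 gamma(2) + c_0
  (E1) gamma(1) = phi_1 gamma(0) + phi_2 gamma(1) + c_1
  (E2) gamma(2) = phi_1 gamma(1) + phi_2 gamma(0)
From (E1): gamma(1) = A gamma(0) + B with
  A = phi_1 / (1 - phi_2) = -0.154 / 0.465 = -0.331183,   B = c_1 / (1 - phi_2) = 0 / 0.465 = 0.
Insert (E2) into (E0): gamma(0) (1 - phi_2^2) = phi_1 (1 + phi_2) gamma(1) + c_0.
  phi_1 (1 + phi_2) = (-0.154)(1.535) = -0.23639,   1 - phi_2^2 = 0.713775.
Replace gamma(1) by A gamma(0) + B and collect gamma(0):
  gamma(0) [0.713775 - (-0.23639)(-0.331183)] = c_0 = 1
  gamma(0) * 0.635487 = 1
  gamma(0) = 1 / 0.635487 = 1.573597.
  gamma(1) = A gamma(0) = (-0.331183)(1.573597) = -0.521148.
  gamma(2) = phi_1 gamma(1) + phi_2 gamma(0) = (-0.154)(-0.521148) + (0.535)(1.573597) = 0.922131.
Therefore gamma(2) = 0.9221 (to 4 decimal places).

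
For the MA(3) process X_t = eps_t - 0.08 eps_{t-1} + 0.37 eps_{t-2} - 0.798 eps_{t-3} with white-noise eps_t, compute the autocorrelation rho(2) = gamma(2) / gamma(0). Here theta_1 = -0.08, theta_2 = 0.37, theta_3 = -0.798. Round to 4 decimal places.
\rho(2) = 0.2437

For an MA(q) process with theta_0 = 1, the autocovariance is
  gamma(k) = sigma^2 * sum_{i=0..q-k} theta_i * theta_{i+k},
and rho(k) = gamma(k) / gamma(0). Sigma^2 cancels.
  numerator   = (1)*(0.37) + (-0.08)*(-0.798) = 0.43384.
  denominator = (1)^2 + (-0.08)^2 + (0.37)^2 + (-0.798)^2 = 1.780104.
  rho(2) = 0.43384 / 1.780104 = 0.2437.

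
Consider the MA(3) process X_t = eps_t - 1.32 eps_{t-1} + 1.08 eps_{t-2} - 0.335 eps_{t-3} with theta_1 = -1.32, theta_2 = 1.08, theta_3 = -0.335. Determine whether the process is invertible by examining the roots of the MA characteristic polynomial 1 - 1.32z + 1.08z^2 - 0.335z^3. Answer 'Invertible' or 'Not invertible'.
\text{Invertible}

The MA(q) characteristic polynomial is P(z) = 1 - 1.32z + 1.08z^2 - 0.335z^3.
Invertibility requires all roots to lie outside the unit circle, i.e. |z| > 1 for every root.
Degree 3: look for a simple real root z0 first, then factor out (1 - z/z0) and solve the remaining quadratic.
Testing z0 = 2: P(2) = 1 + (-1.32)(2) + (1.08)(2)^2 + (-0.335)(2)^3
  = 1 + (-2.64) + (4.32) + (-2.68) = 0.  So z_0 = 2 is a root, |z_0| = 2.
Divide out the factor (1 - 0.5 z) = (1 - z/z0) (since 1/z0 = 0.5):
  P(z) = (1 - 0.5 z)(1 + (-0.82) z + (0.67) z^2)
  [check: z-coef -0.82 - (0.5) = -1.32; z^2-coef 0.67 - (0.5)(-0.82) = 1.08; z^3-coef -(0.5)(0.67) = -0.335.]
Remaining roots from the quadratic factor 1 + (-0.82) z + (0.67) z^2:
  Set 1 + (-0.82) z + (0.67) z^2 = 0, i.e. a z^2 + b z + c = 0 with a = 0.67, b = -0.82, c = 1.
  Discriminant D = b^2 - 4ac = (-0.82)^2 - 4*(0.67)*1 = 0.6724 - (2.68) = -2.0076.
  D < 0, so the roots are the complex-conjugate pair z = (-b +/- i sqrt(-D)) / (2a) = 0.6119 +/- 1.0574i.
  For a conjugate pair |z|^2 = z * conj(z) = (product of roots) = c/a = 1/(0.67) = 1.492537, so |z| = sqrt(1.492537) = 1.2217 for both roots.
Moduli of all roots: 2.0000, 1.2217, 1.2217.
All moduli strictly greater than 1? Yes.
Verdict: Invertible.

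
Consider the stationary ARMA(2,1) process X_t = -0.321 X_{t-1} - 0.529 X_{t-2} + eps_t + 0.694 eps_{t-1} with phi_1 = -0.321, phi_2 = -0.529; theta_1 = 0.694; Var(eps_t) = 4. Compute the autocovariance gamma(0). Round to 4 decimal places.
\gamma(0) = 6.9158

Multiply the model equation by X_{t-k} and take expectations. With theta_0 = psi_0 = 1 and psi_j the MA(infinity) weights, this gives
  gamma(k) - sum_i phi_i gamma(k-i) = c_k,
  c_k = sigma^2 * sum_{j=k..q} theta_j psi_{j-k}   (c_k = 0 for k > q),
using gamma(-m) = gamma(m).
psi-weights needed (psi_j = theta_j + sum_i phi_i psi_{j-i}):
  psi_1 = theta_1 + phi_1 = 0.694 + (-0.321) = 0.373
Right-hand sides:
  c_0 = sigma^2 (1 + theta_1 psi_1) = 4 * (1 + (0.694)(0.373)) = 4 * 1.258862 = 5.035448
  c_1 = sigma^2 theta_1 = 4 * (0.694) = 2.776
  c_2 = 0
Equations for k = 0, 1, 2 (AR order 2, c_2 = 0):
  (E0) gamma(0) = phi_1 gamma(1) + phi_2 gamma(2) + c_0
  (E1) gamma(1) = phi_1 gamma(0) + phi_2 gamma(1) + c_1
  (E2) gamma(2) = phi_1 gamma(1) + phi_2 gamma(0)
From (E1): gamma(1) = A gamma(0) + B with
  A = phi_1 / (1 - phi_2) = -0.321 / 1.529 = -0.209941,   B = c_1 / (1 - phi_2) = 2.776 / 1.529 = 1.815566.
Insert (E2) into (E0): gamma(0) (1 - phi_2^2) = phi_1 (1 + phi_2) gamma(1) + c_0.
  phi_1 (1 + phi_2) = (-0.321)(0.471) = -0.151191,   1 - phi_2^2 = 0.720159.
Replace gamma(1) by A gamma(0) + B and collect gamma(0):
  gamma(0) [0.720159 - (-0.151191)(-0.209941)] = (-0.151191)(1.815566) + 5.035448
  gamma(0) * 0.688418 = 4.760951
  gamma(0) = 4.760951 / 0.688418 = 6.915787.
Therefore gamma(0) = 6.9158 (to 4 decimal places).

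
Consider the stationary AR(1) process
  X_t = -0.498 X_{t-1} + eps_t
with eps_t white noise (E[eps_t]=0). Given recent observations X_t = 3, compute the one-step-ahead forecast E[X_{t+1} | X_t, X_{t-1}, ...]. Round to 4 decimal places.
E[X_{t+1} \mid \mathcal F_t] = -1.4940

For an AR(p) model X_t = c + sum_i phi_i X_{t-i} + eps_t, the
one-step-ahead conditional mean is
  E[X_{t+1} | X_t, ...] = c + sum_i phi_i X_{t+1-i}.
Substitute known values:
  E[X_{t+1} | ...] = (-0.498) * (3)
                   = -1.4940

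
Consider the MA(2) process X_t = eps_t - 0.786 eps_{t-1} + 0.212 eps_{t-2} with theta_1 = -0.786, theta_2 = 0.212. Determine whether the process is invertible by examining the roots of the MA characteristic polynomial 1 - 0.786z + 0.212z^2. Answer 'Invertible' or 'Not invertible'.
\text{Invertible}

The MA(q) characteristic polynomial is P(z) = 1 - 0.786z + 0.212z^2.
Invertibility requires all roots to lie outside the unit circle, i.e. |z| > 1 for every root.
Set 1 + (-0.786) z + (0.212) z^2 = 0, i.e. a z^2 + b z + c = 0 with a = 0.212, b = -0.786, c = 1.
Discriminant D = b^2 - 4ac = (-0.786)^2 - 4*(0.212)*1 = 0.617796 - (0.848) = -0.230204.
D < 0, so the roots are the complex-conjugate pair z = (-b +/- i sqrt(-D)) / (2a) = 1.8538 +/- 1.1316i.
For a conjugate pair |z|^2 = z * conj(z) = (product of roots) = c/a = 1/(0.212) = 4.716981, so |z| = sqrt(4.716981) = 2.1719 for both roots.
Moduli of all roots: 2.1719, 2.1719.
All moduli strictly greater than 1? Yes.
Verdict: Invertible.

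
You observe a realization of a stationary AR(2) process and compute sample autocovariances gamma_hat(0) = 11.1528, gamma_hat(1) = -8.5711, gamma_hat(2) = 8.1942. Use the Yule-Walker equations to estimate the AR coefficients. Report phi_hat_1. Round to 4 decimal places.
\hat\phi_{1} = -0.4980

The Yule-Walker equations for an AR(p) process read, in matrix form,
  Gamma_p phi = r_p,   with   (Gamma_p)_{ij} = gamma(|i - j|),
                       (r_p)_i = gamma(i),   i,j = 1..p.
Substitute the sample gammas (Toeplitz matrix and right-hand side of size 2):
  Gamma_p = [[11.1528, -8.5711], [-8.5711, 11.1528]]
  r_p     = [-8.5711, 8.1942]
Written out:
  11.1528 phi_1 - 8.5711 phi_2 = -8.5711
  -8.5711 phi_1 + 11.1528 phi_2 = 8.1942
Solve by Cramer's rule:
  det = gamma(0)^2 - gamma(1)^2 = (11.1528)^2 - (-8.5711)^2 = 124.38494784 - 73.46375521 = 50.92119263
  phi_hat_1 = [gamma(1) gamma(0) - gamma(1) gamma(2)] / det = [(-8.5711)(11.1528) - (-8.5711)(8.1942)] / 50.92119263 = -25.35845646 / 50.92119263 = -0.498
  phi_hat_2 = [gamma(0) gamma(2) - gamma(1)^2] / det = [(11.1528)(8.1942) - (-8.5711)^2] / 50.92119263 = 17.92451855 / 50.92119263 = 0.352
So phi_hat = [-0.4980, 0.3520].
Therefore phi_hat_1 = -0.4980.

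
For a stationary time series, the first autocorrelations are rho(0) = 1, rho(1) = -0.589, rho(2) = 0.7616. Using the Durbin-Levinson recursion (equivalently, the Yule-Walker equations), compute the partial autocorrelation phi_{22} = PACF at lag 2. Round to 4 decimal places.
\phi_{22} = 0.6350

The PACF at lag k is phi_{kk}, the last component of the solution
to the Yule-Walker system G_k phi = r_k where
  (G_k)_{ij} = rho(|i - j|), (r_k)_i = rho(i), i,j = 1..k.
Equivalently, Durbin-Levinson gives phi_{kk} iteratively:
  phi_{11} = rho(1)
  phi_{kk} = [rho(k) - sum_{j=1..k-1} phi_{k-1,j} rho(k-j)]
            / [1 - sum_{j=1..k-1} phi_{k-1,j} rho(j)],
  phi_{k,j} = phi_{k-1,j} - phi_{kk} phi_{k-1,k-j},  j = 1..k-1.
Step k = 1:
  phi_11 = rho(1) = -0.589.
Step k = 2:
  phi_22 = [rho(2) - phi_11 rho(1)] / [1 - phi_11 rho(1)] = [0.7616 - (-0.589)(-0.589)] / [1 - (-0.589)(-0.589)]
         = 0.414679 / 0.653079 = 0.635.
Therefore phi_{22} = 0.6350.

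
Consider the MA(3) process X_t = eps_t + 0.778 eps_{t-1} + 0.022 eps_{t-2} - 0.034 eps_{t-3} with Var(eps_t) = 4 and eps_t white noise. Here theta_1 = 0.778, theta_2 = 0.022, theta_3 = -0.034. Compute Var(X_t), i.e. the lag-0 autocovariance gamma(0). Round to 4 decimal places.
\gamma(0) = 6.4277

For an MA(q) process X_t = eps_t + sum_i theta_i eps_{t-i} with
Var(eps_t) = sigma^2, the variance is
  gamma(0) = sigma^2 * (1 + sum_i theta_i^2).
  sum_i theta_i^2 = (0.778)^2 + (0.022)^2 + (-0.034)^2 = 0.605284 + 0.000484 + 0.001156 = 0.606924.
  gamma(0) = 4 * (1 + 0.606924) = 4 * 1.606924 = 6.427696, which rounds to 6.4277.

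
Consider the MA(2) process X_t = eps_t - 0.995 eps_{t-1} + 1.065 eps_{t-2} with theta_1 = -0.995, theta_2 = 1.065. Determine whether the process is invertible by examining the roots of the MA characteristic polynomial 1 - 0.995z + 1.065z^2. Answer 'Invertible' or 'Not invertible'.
\text{Not invertible}

The MA(q) characteristic polynomial is P(z) = 1 - 0.995z + 1.065z^2.
Invertibility requires all roots to lie outside the unit circle, i.e. |z| > 1 for every root.
Set 1 + (-0.995) z + (1.065) z^2 = 0, i.e. a z^2 + b z + c = 0 with a = 1.065, b = -0.995, c = 1.
Discriminant D = b^2 - 4ac = (-0.995)^2 - 4*(1.065)*1 = 0.990025 - (4.26) = -3.269975.
D < 0, so the roots are the complex-conjugate pair z = (-b +/- i sqrt(-D)) / (2a) = 0.4671 +/- 0.849i.
For a conjugate pair |z|^2 = z * conj(z) = (product of roots) = c/a = 1/(1.065) = 0.938967, so |z| = sqrt(0.938967) = 0.969 for both roots.
Moduli of all roots: 0.9690, 0.9690.
All moduli strictly greater than 1? No.
Verdict: Not invertible.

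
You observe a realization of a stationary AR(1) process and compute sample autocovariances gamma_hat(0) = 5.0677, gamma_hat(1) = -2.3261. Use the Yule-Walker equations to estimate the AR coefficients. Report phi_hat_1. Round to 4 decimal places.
\hat\phi_{1} = -0.4590

The Yule-Walker equations for an AR(p) process read, in matrix form,
  Gamma_p phi = r_p,   with   (Gamma_p)_{ij} = gamma(|i - j|),
                       (r_p)_i = gamma(i),   i,j = 1..p.
Substitute the sample gammas (Toeplitz matrix and right-hand side of size 1):
  Gamma_p = [[5.0677]]
  r_p     = [-2.3261]
With p = 1 this is the single equation gamma(0) phi_1 = gamma(1):
  phi_hat_1 = gamma(1) / gamma(0) = -2.3261 / 5.0677 = -0.4590.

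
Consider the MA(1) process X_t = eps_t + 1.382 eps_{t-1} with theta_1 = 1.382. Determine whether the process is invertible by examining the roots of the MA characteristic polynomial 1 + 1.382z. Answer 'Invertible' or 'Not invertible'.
\text{Not invertible}

The MA(q) characteristic polynomial is P(z) = 1 + 1.382z.
Invertibility requires all roots to lie outside the unit circle, i.e. |z| > 1 for every root.
This is linear in z: 1 + (1.382) z = 0  =>  z = -1/(1.382) = -0.723589,  |z| = 0.723589.
Moduli of all roots: 0.7236.
All moduli strictly greater than 1? No.
Verdict: Not invertible.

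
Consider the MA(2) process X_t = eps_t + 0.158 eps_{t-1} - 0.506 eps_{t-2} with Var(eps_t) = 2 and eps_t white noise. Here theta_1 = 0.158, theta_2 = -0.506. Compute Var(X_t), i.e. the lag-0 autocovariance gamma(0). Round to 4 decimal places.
\gamma(0) = 2.5620

For an MA(q) process X_t = eps_t + sum_i theta_i eps_{t-i} with
Var(eps_t) = sigma^2, the variance is
  gamma(0) = sigma^2 * (1 + sum_i theta_i^2).
  sum_i theta_i^2 = (0.158)^2 + (-0.506)^2 = 0.024964 + 0.256036 = 0.281.
  gamma(0) = 2 * (1 + 0.281) = 2 * 1.281 = 2.562, which rounds to 2.5620.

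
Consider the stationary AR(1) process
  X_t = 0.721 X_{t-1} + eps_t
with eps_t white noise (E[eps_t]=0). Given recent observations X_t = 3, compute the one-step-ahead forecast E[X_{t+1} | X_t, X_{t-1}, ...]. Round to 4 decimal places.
E[X_{t+1} \mid \mathcal F_t] = 2.1630

For an AR(p) model X_t = c + sum_i phi_i X_{t-i} + eps_t, the
one-step-ahead conditional mean is
  E[X_{t+1} | X_t, ...] = c + sum_i phi_i X_{t+1-i}.
Substitute known values:
  E[X_{t+1} | ...] = (0.721) * (3)
                   = 2.1630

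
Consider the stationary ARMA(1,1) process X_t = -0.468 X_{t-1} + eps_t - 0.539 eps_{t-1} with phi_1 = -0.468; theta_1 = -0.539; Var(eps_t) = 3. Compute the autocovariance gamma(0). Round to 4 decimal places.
\gamma(0) = 6.8953

Multiply the model equation by X_{t-k} and take expectations. With theta_0 = psi_0 = 1 and psi_j the MA(infinity) weights, this gives
  gamma(k) - sum_i phi_i gamma(k-i) = c_k,
  c_k = sigma^2 * sum_{j=k..q} theta_j psi_{j-k}   (c_k = 0 for k > q),
using gamma(-m) = gamma(m).
psi-weights needed (psi_j = theta_j + sum_i phi_i psi_{j-i}):
  psi_1 = theta_1 + phi_1 = -0.539 + (-0.468) = -1.007
Right-hand sides:
  c_0 = sigma^2 (1 + theta_1 psi_1) = 3 * (1 + (-0.539)(-1.007)) = 3 * 1.542773 = 4.628319
  c_1 = sigma^2 theta_1 = 3 * (-0.539) = -1.617
  c_2 = 0
Equations for k = 0 and k = 1 (AR order 1):
  gamma(0) = phi_1 gamma(1) + c_0
  gamma(1) = phi_1 gamma(0) + c_1
Substituting the second into the first: gamma(0) (1 - phi_1^2) = c_0 + phi_1 c_1, so
  gamma(0) = (c_0 + phi_1 c_1) / (1 - phi_1^2) = (4.628319 + (-0.468)(-1.617)) / (1 - (-0.468)^2) = 5.385075 / 0.780976 = 6.895314.
Therefore gamma(0) = 6.8953 (to 4 decimal places).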